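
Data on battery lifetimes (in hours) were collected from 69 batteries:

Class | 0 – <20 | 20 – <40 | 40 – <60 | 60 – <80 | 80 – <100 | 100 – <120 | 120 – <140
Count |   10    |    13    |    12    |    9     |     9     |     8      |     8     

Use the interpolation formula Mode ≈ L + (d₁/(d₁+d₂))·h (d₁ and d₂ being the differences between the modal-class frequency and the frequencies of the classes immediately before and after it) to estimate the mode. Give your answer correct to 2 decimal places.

Modal class: 20 – <40 (highest frequency 13).
d₁ = 13 − 10 = 3, d₂ = 13 − 12 = 1
Mode ≈ 20 + (3/(3+1)) × 20 = 20 + 15.0000 = 35.0000

35.00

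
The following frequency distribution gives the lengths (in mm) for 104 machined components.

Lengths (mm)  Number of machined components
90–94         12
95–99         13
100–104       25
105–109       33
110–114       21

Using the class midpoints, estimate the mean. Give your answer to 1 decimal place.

103.8

Midpoints: 92, 97, 102, 107, 112
Σfm = 12×92 + 13×97 + 25×102 + 33×107 + 21×112 = 10798
n = Σf = 104
Mean = 10798 / 104 = 103.8269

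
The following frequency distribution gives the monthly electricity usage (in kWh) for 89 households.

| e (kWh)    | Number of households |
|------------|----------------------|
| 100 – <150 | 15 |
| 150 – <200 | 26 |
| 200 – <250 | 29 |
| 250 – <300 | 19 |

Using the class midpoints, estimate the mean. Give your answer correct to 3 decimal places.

204.213

Midpoints: 125, 175, 225, 275
Σfm = 15×125 + 26×175 + 29×225 + 19×275 = 18175
n = Σf = 89
Mean = 18175 / 89 = 204.2135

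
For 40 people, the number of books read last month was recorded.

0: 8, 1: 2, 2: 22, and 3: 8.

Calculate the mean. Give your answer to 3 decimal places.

Values: 0, 1, 2, 3
Σfx = 8×0 + 2×1 + 22×2 + 8×3 = 70
n = Σf = 40
Mean = 70 / 40 = 1.7500

1.750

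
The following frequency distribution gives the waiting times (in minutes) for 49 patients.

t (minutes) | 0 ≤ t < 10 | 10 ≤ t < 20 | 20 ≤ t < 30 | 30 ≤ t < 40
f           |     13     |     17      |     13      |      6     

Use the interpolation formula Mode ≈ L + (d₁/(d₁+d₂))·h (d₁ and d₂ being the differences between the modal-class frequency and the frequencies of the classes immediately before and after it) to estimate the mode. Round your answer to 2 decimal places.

Modal class: 10 ≤ t < 20 (highest frequency 17).
d₁ = 17 − 13 = 4, d₂ = 17 − 13 = 4
Mode ≈ 10 + (4/(4+4)) × 10 = 10 + 5.0000 = 15.0000

15.00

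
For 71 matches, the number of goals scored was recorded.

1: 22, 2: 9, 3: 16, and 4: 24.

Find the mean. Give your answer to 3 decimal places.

Values: 1, 2, 3, 4
Σfx = 22×1 + 9×2 + 16×3 + 24×4 = 184
n = Σf = 71
Mean = 184 / 71 = 2.5915

2.592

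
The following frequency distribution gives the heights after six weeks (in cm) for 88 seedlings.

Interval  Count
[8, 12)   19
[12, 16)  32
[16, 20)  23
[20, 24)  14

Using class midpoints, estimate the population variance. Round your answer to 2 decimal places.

15.70

Midpoints: 10, 14, 18, 22
n = 88, Σfm = 1360, mean = 15.4545
Σfm² = 22400
Σf(m − x̄)² = Σfm² − (Σfm)²/n = 22400 − 1360²/88 = 1381.8182
Population variance = 1381.8182 / 88 = 15.7025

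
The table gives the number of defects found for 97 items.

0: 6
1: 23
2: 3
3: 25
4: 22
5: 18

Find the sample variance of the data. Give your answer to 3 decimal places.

2.523

Values: 0, 1, 2, 3, 4, 5
n = 97, Σfx = 282, mean = 2.9072
Σfx² = 1062
Σf(x − x̄)² = Σfx² − (Σfx)²/n = 1062 − 282²/97 = 242.1649
Sample variance = 242.1649 / 96 = 2.5226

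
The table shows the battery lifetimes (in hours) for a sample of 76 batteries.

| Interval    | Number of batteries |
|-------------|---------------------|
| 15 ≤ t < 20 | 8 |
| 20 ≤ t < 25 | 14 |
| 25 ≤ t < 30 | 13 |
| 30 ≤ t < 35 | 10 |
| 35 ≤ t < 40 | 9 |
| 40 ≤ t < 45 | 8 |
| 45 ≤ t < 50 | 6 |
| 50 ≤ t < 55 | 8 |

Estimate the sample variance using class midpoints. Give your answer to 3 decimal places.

120.895

Midpoints: 17.5, 22.5, 27.5, 32.5, 37.5, 42.5, 47.5, 52.5
n = 76, Σfm = 2520, mean = 33.1579
Σfm² = 92625
Σf(m − x̄)² = Σfm² − (Σfm)²/n = 92625 − 2520²/76 = 9067.1053
Sample variance = 9067.1053 / 75 = 120.8947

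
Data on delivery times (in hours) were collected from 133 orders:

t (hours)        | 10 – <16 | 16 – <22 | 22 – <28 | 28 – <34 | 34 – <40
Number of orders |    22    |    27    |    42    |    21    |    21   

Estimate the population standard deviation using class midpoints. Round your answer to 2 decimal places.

7.71

Midpoints: 13, 19, 25, 31, 37
n = 133, Σfm = 3277, mean = 24.6391
Σfm² = 88645
Σf(m − x̄)² = Σfm² − (Σfm)²/n = 88645 − 3277²/133 = 7902.6767
Population variance = 7902.6767 / 133 = 59.4186
Standard deviation = √59.4186 = 7.7083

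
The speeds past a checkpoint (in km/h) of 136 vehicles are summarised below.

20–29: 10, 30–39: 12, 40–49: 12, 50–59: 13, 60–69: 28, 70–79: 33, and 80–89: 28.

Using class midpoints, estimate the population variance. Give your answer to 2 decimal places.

Midpoints: 24.5, 34.5, 44.5, 54.5, 64.5, 74.5, 84.5
n = 136, Σfm = 8532, mean = 62.7353
Σfm² = 582234
Σf(m − x̄)² = Σfm² − (Σfm)²/n = 582234 − 8532²/136 = 46976.4706
Population variance = 46976.4706 / 136 = 345.4152

345.42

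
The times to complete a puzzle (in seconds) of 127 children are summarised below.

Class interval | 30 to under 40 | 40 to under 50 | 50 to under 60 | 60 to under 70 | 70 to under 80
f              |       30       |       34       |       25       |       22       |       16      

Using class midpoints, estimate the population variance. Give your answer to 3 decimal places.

Midpoints: 35, 45, 55, 65, 75
n = 127, Σfm = 6585, mean = 51.8504
Σfm² = 364175
Σf(m − x̄)² = Σfm² − (Σfm)²/n = 364175 − 6585²/127 = 22740.1575
Population variance = 22740.1575 / 127 = 179.0564

179.056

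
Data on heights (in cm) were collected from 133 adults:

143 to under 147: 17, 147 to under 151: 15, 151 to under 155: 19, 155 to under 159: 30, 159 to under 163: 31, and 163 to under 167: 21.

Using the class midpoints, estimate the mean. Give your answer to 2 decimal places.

156.19

Midpoints: 145, 149, 153, 157, 161, 165
Σfm = 17×145 + 15×149 + 19×153 + 30×157 + 31×161 + 21×165 = 20773
n = Σf = 133
Mean = 20773 / 133 = 156.1880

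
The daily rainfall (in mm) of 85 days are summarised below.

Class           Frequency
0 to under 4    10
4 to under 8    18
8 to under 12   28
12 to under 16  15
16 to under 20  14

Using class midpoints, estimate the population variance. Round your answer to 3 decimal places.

Midpoints: 2, 6, 10, 14, 18
n = 85, Σfm = 870, mean = 10.2353
Σfm² = 10964
Σf(m − x̄)² = Σfm² − (Σfm)²/n = 10964 − 870²/85 = 2059.2941
Population variance = 2059.2941 / 85 = 24.2270

24.227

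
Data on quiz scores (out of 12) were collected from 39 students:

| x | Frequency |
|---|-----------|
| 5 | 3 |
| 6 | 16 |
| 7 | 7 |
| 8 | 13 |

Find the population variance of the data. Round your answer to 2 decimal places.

1.00

Values: 5, 6, 7, 8
n = 39, Σfx = 264, mean = 6.7692
Σfx² = 1826
Σf(x − x̄)² = Σfx² − (Σfx)²/n = 1826 − 264²/39 = 38.9231
Population variance = 38.9231 / 39 = 0.9980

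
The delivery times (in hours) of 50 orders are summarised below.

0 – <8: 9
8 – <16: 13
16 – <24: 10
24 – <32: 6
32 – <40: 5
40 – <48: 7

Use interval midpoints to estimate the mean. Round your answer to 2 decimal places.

20.96

Midpoints: 4, 12, 20, 28, 36, 44
Σfm = 9×4 + 13×12 + 10×20 + 6×28 + 5×36 + 7×44 = 1048
n = Σf = 50
Mean = 1048 / 50 = 20.9600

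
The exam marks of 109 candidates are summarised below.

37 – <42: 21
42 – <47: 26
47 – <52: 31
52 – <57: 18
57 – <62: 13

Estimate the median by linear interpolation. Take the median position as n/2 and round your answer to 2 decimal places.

Cumulative frequencies: 21, 47, 78, 96, 109
n = 109; position = n/2 = 54.5.
This falls in the class 47 – <52: L = 47, F = 47, f = 31, h = 5.
Median ≈ 47 + ((54.5 − 47) / 31) × 5 = 48.2097

48.21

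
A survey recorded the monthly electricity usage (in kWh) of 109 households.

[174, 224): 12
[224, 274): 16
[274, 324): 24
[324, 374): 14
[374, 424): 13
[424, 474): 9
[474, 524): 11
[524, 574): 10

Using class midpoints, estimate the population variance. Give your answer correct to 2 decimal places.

11529.33

Midpoints: 199, 249, 299, 349, 399, 449, 499, 549
n = 109, Σfm = 38641, mean = 354.5046
Σfm² = 14955109
Σf(m − x̄)² = Σfm² − (Σfm)²/n = 14955109 − 38641²/109 = 1256697.2477
Population variance = 1256697.2477 / 109 = 11529.3325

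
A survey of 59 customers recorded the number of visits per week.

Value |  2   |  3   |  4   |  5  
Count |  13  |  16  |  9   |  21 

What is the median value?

4

Cumulative frequencies: 13, 29, 38, 59
n = 59, so the median is the value in position (n+1)/2 = 30.
Position 30 falls at value 4.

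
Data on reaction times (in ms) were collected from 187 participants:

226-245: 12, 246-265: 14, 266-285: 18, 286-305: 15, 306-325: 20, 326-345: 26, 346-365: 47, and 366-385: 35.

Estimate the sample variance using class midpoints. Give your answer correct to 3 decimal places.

Midpoints: 235.5, 255.5, 275.5, 295.5, 315.5, 335.5, 355.5, 375.5
n = 187, Σfm = 60678.5, mean = 324.4840
Σfm² = 20047706.75
Σf(m − x̄)² = Σfm² − (Σfm)²/n = 20047706.75 − 60678.5²/187 = 358506.9519
Sample variance = 358506.9519 / 186 = 1927.4567

1927.457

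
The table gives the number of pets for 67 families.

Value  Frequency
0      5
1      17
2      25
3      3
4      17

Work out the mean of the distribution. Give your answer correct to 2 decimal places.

Values: 0, 1, 2, 3, 4
Σfx = 5×0 + 17×1 + 25×2 + 3×3 + 17×4 = 144
n = Σf = 67
Mean = 144 / 67 = 2.1493

2.15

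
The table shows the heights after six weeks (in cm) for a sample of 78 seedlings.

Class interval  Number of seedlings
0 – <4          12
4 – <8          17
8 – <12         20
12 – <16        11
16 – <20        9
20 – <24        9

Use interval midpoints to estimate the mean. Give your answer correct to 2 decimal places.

10.77

Midpoints: 2, 6, 10, 14, 18, 22
Σfm = 12×2 + 17×6 + 20×10 + 11×14 + 9×18 + 9×22 = 840
n = Σf = 78
Mean = 840 / 78 = 10.7692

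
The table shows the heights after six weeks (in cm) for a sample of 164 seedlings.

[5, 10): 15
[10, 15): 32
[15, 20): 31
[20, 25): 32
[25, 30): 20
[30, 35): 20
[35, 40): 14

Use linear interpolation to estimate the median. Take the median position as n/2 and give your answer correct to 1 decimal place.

20.6

Cumulative frequencies: 15, 47, 78, 110, 130, 150, 164
n = 164; position = n/2 = 82.
This falls in the class [20, 25): L = 20, F = 78, f = 32, h = 5.
Median ≈ 20 + ((82 − 78) / 32) × 5 = 20.6250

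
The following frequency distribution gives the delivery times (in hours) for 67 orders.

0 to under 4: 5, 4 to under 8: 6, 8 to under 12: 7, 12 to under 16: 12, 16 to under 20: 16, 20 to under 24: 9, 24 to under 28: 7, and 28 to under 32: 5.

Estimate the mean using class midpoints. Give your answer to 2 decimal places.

Midpoints: 2, 6, 10, 14, 18, 22, 26, 30
Σfm = 5×2 + 6×6 + 7×10 + 12×14 + 16×18 + 9×22 + 7×26 + 5×30 = 1102
n = Σf = 67
Mean = 1102 / 67 = 16.4478

16.45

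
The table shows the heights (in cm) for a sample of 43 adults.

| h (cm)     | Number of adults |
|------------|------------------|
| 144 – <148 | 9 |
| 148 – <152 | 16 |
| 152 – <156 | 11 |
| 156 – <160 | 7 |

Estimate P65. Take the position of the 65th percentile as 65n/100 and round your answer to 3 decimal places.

Cumulative frequencies: 9, 25, 36, 43
n = 43; position = 65n/100 = 27.95.
This falls in the class 152 – <156: L = 152, F = 25, f = 11, h = 4.
65th percentile ≈ 152 + ((27.95 − 25) / 11) × 4 = 153.0727

153.073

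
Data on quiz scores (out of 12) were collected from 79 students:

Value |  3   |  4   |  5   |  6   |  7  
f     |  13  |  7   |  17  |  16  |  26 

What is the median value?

6

Cumulative frequencies: 13, 20, 37, 53, 79
n = 79, so the median is the value in position (n+1)/2 = 40.
Position 40 falls at value 6.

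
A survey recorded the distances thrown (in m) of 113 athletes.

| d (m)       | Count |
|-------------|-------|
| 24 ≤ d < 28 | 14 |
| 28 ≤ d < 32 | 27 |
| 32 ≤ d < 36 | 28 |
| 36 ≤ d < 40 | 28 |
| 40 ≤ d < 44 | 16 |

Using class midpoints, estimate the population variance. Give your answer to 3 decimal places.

Midpoints: 26, 30, 34, 38, 42
n = 113, Σfm = 3862, mean = 34.1770
Σfm² = 134788
Σf(m − x̄)² = Σfm² − (Σfm)²/n = 134788 − 3862²/113 = 2796.4602
Population variance = 2796.4602 / 113 = 24.7474

24.747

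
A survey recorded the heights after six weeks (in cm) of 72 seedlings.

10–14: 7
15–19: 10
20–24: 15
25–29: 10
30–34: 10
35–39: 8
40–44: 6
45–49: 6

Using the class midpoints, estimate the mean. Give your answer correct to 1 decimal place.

27.8

Midpoints: 12, 17, 22, 27, 32, 37, 42, 47
Σfm = 7×12 + 10×17 + 15×22 + 10×27 + 10×32 + 8×37 + 6×42 + 6×47 = 2004
n = Σf = 72
Mean = 2004 / 72 = 27.8333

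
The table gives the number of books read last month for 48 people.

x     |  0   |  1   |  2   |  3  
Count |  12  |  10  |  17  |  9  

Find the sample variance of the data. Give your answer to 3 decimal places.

Values: 0, 1, 2, 3
n = 48, Σfx = 71, mean = 1.4792
Σfx² = 159
Σf(x − x̄)² = Σfx² − (Σfx)²/n = 159 − 71²/48 = 53.9792
Sample variance = 53.9792 / 47 = 1.1485

1.148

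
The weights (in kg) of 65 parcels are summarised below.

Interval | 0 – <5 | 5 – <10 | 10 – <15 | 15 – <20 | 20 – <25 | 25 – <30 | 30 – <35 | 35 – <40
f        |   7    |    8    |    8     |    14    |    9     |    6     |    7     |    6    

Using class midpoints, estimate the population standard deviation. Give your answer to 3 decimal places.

10.529

Midpoints: 2.5, 7.5, 12.5, 17.5, 22.5, 27.5, 32.5, 37.5
n = 65, Σfm = 1242.5, mean = 19.1154
Σfm² = 30956.25
Σf(m − x̄)² = Σfm² − (Σfm)²/n = 30956.25 − 1242.5²/65 = 7205.3846
Population variance = 7205.3846 / 65 = 110.8521
Standard deviation = √110.8521 = 10.5286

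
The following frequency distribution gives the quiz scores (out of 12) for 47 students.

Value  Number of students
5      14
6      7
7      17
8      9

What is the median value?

Cumulative frequencies: 14, 21, 38, 47
n = 47, so the median is the value in position (n+1)/2 = 24.
Position 24 falls at value 7.

7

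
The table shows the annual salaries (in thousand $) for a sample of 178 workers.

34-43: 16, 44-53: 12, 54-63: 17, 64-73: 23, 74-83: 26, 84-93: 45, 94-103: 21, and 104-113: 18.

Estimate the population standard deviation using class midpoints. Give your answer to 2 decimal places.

20.45

Midpoints: 38.5, 48.5, 58.5, 68.5, 78.5, 88.5, 98.5, 108.5
n = 178, Σfm = 13813, mean = 77.6011
Σfm² = 1146360.5
Σf(m − x̄)² = Σfm² − (Σfm)²/n = 1146360.5 − 13813²/178 = 74456.1798
Population variance = 74456.1798 / 178 = 418.2931
Standard deviation = √418.2931 = 20.4522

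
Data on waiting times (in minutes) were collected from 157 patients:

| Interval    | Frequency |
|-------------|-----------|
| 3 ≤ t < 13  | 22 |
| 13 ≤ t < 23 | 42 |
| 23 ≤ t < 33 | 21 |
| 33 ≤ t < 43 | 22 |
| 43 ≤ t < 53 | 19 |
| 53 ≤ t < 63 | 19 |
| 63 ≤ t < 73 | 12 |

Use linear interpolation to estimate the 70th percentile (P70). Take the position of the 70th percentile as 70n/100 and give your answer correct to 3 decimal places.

Cumulative frequencies: 22, 64, 85, 107, 126, 145, 157
n = 157; position = 70n/100 = 109.9.
This falls in the class 43 ≤ t < 53: L = 43, F = 107, f = 19, h = 10.
70th percentile ≈ 43 + ((109.9 − 107) / 19) × 10 = 44.5263

44.526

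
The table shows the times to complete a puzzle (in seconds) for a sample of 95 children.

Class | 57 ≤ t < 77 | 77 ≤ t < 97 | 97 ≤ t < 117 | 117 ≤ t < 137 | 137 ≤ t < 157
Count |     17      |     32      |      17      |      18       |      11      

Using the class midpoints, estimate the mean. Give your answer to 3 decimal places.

Midpoints: 67, 87, 107, 127, 147
Σfm = 17×67 + 32×87 + 17×107 + 18×127 + 11×147 = 9645
n = Σf = 95
Mean = 9645 / 95 = 101.5263

101.526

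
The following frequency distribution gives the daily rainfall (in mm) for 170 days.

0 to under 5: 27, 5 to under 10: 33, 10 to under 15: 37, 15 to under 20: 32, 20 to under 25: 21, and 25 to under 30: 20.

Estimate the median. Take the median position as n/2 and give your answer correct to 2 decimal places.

13.38

Cumulative frequencies: 27, 60, 97, 129, 150, 170
n = 170; position = n/2 = 85.
This falls in the class 10 to under 15: L = 10, F = 60, f = 37, h = 5.
Median ≈ 10 + ((85 − 60) / 37) × 5 = 13.3784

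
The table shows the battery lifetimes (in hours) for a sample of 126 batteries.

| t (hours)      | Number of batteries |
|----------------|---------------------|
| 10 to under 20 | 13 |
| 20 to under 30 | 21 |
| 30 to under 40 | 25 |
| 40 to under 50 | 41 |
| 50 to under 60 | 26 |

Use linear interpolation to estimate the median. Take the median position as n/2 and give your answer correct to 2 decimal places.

40.98

Cumulative frequencies: 13, 34, 59, 100, 126
n = 126; position = n/2 = 63.
This falls in the class 40 to under 50: L = 40, F = 59, f = 41, h = 10.
Median ≈ 40 + ((63 − 59) / 41) × 10 = 40.9756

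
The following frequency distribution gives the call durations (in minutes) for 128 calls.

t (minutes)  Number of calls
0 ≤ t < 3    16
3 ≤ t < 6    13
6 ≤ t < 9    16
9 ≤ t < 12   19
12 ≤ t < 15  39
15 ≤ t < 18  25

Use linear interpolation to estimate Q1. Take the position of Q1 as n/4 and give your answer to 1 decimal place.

Cumulative frequencies: 16, 29, 45, 64, 103, 128
n = 128; position = n/4 = 32.
This falls in the class 6 ≤ t < 9: L = 6, F = 29, f = 16, h = 3.
Lower quartile ≈ 6 + ((32 − 29) / 16) × 3 = 6.5625

6.6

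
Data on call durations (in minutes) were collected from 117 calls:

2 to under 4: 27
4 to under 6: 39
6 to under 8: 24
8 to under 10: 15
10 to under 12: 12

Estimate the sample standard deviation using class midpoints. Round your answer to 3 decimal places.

Midpoints: 3, 5, 7, 9, 11
n = 117, Σfm = 711, mean = 6.0769
Σfm² = 5061
Σf(m − x̄)² = Σfm² − (Σfm)²/n = 5061 − 711²/117 = 740.3077
Sample variance = 740.3077 / 116 = 6.3820
Standard deviation = √6.3820 = 2.5263

2.526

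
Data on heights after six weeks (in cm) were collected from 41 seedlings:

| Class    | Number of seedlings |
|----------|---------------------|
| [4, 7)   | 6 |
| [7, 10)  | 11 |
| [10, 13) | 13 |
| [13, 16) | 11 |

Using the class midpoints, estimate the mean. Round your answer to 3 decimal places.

10.622

Midpoints: 5.5, 8.5, 11.5, 14.5
Σfm = 6×5.5 + 11×8.5 + 13×11.5 + 11×14.5 = 435.5
n = Σf = 41
Mean = 435.5 / 41 = 10.6220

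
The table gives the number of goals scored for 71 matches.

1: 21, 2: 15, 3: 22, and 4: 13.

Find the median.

Cumulative frequencies: 21, 36, 58, 71
n = 71, so the median is the value in position (n+1)/2 = 36.
Position 36 falls at value 2.

2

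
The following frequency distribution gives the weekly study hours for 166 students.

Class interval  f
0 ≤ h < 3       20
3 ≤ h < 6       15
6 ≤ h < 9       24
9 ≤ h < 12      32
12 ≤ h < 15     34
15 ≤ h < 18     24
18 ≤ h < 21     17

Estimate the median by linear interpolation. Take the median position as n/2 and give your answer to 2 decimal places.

11.25

Cumulative frequencies: 20, 35, 59, 91, 125, 149, 166
n = 166; position = n/2 = 83.
This falls in the class 9 ≤ h < 12: L = 9, F = 59, f = 32, h = 3.
Median ≈ 9 + ((83 − 59) / 32) × 3 = 11.2500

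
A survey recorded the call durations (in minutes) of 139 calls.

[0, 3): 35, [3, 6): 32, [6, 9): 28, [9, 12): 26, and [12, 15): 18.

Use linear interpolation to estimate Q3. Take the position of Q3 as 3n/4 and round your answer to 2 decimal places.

Cumulative frequencies: 35, 67, 95, 121, 139
n = 139; position = 3n/4 = 104.25.
This falls in the class [9, 12): L = 9, F = 95, f = 26, h = 3.
Upper quartile ≈ 9 + ((104.25 − 95) / 26) × 3 = 10.0673

10.07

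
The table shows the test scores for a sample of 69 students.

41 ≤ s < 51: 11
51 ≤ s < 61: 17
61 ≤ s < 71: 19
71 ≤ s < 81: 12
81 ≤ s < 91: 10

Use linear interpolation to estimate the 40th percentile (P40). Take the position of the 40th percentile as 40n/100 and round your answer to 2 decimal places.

60.76

Cumulative frequencies: 11, 28, 47, 59, 69
n = 69; position = 40n/100 = 27.6.
This falls in the class 51 ≤ s < 61: L = 51, F = 11, f = 17, h = 10.
40th percentile ≈ 51 + ((27.6 − 11) / 17) × 10 = 60.7647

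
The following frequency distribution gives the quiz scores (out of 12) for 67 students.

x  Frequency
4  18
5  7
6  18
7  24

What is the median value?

Cumulative frequencies: 18, 25, 43, 67
n = 67, so the median is the value in position (n+1)/2 = 34.
Position 34 falls at value 6.

6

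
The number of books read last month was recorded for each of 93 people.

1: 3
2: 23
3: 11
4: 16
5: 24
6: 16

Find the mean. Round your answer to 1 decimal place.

Values: 1, 2, 3, 4, 5, 6
Σfx = 3×1 + 23×2 + 11×3 + 16×4 + 24×5 + 16×6 = 362
n = Σf = 93
Mean = 362 / 93 = 3.8925

3.9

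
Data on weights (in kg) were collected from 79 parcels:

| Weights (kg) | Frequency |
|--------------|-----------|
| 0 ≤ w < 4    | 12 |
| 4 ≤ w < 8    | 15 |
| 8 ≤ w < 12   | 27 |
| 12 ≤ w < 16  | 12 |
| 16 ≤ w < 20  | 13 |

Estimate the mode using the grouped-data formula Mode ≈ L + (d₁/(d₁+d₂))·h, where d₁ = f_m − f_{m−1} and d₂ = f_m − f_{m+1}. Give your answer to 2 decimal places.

Modal class: 8 ≤ w < 12 (highest frequency 27).
d₁ = 27 − 15 = 12, d₂ = 27 − 12 = 15
Mode ≈ 8 + (12/(12+15)) × 4 = 8 + 1.7778 = 9.7778

9.78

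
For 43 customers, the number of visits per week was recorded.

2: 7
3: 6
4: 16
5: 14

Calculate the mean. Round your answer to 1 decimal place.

3.9

Values: 2, 3, 4, 5
Σfx = 7×2 + 6×3 + 16×4 + 14×5 = 166
n = Σf = 43
Mean = 166 / 43 = 3.8605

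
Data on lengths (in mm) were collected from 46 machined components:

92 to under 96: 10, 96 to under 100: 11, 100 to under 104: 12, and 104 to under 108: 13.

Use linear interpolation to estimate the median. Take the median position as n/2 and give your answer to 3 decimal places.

100.667

Cumulative frequencies: 10, 21, 33, 46
n = 46; position = n/2 = 23.
This falls in the class 100 to under 104: L = 100, F = 21, f = 12, h = 4.
Median ≈ 100 + ((23 − 21) / 12) × 4 = 100.6667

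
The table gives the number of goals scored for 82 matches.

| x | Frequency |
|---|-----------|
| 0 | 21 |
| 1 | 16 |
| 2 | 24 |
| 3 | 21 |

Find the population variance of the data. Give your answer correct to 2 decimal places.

Values: 0, 1, 2, 3
n = 82, Σfx = 127, mean = 1.5488
Σfx² = 301
Σf(x − x̄)² = Σfx² − (Σfx)²/n = 301 − 127²/82 = 104.3049
Population variance = 104.3049 / 82 = 1.2720

1.27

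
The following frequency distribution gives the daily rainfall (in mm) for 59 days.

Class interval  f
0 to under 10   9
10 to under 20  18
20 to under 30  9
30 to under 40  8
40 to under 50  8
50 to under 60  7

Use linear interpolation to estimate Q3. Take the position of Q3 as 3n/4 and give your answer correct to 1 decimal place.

40.3

Cumulative frequencies: 9, 27, 36, 44, 52, 59
n = 59; position = 3n/4 = 44.25.
This falls in the class 40 to under 50: L = 40, F = 44, f = 8, h = 10.
Upper quartile ≈ 40 + ((44.25 − 44) / 8) × 10 = 40.3125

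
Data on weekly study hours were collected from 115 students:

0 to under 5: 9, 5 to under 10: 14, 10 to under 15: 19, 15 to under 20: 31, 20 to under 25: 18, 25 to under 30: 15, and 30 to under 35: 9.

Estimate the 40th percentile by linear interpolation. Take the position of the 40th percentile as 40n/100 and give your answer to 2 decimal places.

Cumulative frequencies: 9, 23, 42, 73, 91, 106, 115
n = 115; position = 40n/100 = 46.
This falls in the class 15 to under 20: L = 15, F = 42, f = 31, h = 5.
40th percentile ≈ 15 + ((46 − 42) / 31) × 5 = 15.6452

15.65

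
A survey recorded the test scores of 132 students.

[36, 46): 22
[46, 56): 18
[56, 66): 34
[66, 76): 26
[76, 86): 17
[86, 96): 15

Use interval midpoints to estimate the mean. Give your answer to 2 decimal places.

Midpoints: 41, 51, 61, 71, 81, 91
Σfm = 22×41 + 18×51 + 34×61 + 26×71 + 17×81 + 15×91 = 8482
n = Σf = 132
Mean = 8482 / 132 = 64.2576

64.26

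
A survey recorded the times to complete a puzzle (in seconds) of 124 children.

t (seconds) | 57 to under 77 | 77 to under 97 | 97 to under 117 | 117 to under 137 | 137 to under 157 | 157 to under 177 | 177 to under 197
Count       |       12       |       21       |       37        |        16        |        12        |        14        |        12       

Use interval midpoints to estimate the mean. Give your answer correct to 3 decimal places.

120.710

Midpoints: 67, 87, 107, 127, 147, 167, 187
Σfm = 12×67 + 21×87 + 37×107 + 16×127 + 12×147 + 14×167 + 12×187 = 14968
n = Σf = 124
Mean = 14968 / 124 = 120.7097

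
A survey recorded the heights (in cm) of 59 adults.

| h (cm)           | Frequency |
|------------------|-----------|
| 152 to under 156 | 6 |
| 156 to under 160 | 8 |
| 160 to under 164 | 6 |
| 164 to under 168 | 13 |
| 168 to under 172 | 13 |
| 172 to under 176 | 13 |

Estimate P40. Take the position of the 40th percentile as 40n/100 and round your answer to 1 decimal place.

165.1

Cumulative frequencies: 6, 14, 20, 33, 46, 59
n = 59; position = 40n/100 = 23.6.
This falls in the class 164 to under 168: L = 164, F = 20, f = 13, h = 4.
40th percentile ≈ 164 + ((23.6 − 20) / 13) × 4 = 165.1077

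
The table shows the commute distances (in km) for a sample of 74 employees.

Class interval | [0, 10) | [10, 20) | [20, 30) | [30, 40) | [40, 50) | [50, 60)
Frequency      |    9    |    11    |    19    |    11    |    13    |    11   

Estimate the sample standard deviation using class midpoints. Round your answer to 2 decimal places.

Midpoints: 5, 15, 25, 35, 45, 55
n = 74, Σfm = 2260, mean = 30.5405
Σfm² = 87650
Σf(m − x̄)² = Σfm² − (Σfm)²/n = 87650 − 2260²/74 = 18628.3784
Sample variance = 18628.3784 / 73 = 255.1833
Standard deviation = √255.1833 = 15.9745

15.97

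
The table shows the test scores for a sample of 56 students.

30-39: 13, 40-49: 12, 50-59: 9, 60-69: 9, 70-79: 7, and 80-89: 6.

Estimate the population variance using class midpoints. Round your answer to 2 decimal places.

Midpoints: 34.5, 44.5, 54.5, 64.5, 74.5, 84.5
n = 56, Σfm = 3082, mean = 55.0357
Σfm² = 185104
Σf(m − x̄)² = Σfm² − (Σfm)²/n = 185104 − 3082²/56 = 15483.9286
Population variance = 15483.9286 / 56 = 276.4987

276.50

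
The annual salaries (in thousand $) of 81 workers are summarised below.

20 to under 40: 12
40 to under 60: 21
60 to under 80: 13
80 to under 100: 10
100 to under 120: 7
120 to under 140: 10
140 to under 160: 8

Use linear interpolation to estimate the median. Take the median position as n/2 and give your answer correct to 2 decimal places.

71.54

Cumulative frequencies: 12, 33, 46, 56, 63, 73, 81
n = 81; position = n/2 = 40.5.
This falls in the class 60 to under 80: L = 60, F = 33, f = 13, h = 20.
Median ≈ 60 + ((40.5 − 33) / 13) × 20 = 71.5385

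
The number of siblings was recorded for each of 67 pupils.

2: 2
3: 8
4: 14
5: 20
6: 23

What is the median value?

Cumulative frequencies: 2, 10, 24, 44, 67
n = 67, so the median is the value in position (n+1)/2 = 34.
Position 34 falls at value 5.

5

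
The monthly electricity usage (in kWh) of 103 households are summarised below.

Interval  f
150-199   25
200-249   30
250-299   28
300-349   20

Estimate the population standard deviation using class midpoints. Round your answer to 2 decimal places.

52.84

Midpoints: 174.5, 224.5, 274.5, 324.5
n = 103, Σfm = 25273.5, mean = 245.3738
Σfm² = 6489075.75
Σf(m − x̄)² = Σfm² − (Σfm)²/n = 6489075.75 − 25273.5²/103 = 287621.3592
Population variance = 287621.3592 / 103 = 2792.4404
Standard deviation = √2792.4404 = 52.8435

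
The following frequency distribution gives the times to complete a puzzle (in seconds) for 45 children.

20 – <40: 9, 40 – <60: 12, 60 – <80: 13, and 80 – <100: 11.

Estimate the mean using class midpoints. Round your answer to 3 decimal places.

61.556

Midpoints: 30, 50, 70, 90
Σfm = 9×30 + 12×50 + 13×70 + 11×90 = 2770
n = Σf = 45
Mean = 2770 / 45 = 61.5556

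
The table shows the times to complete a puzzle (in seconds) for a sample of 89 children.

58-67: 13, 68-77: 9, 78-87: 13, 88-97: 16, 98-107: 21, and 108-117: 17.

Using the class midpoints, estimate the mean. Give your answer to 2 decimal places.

90.81

Midpoints: 62.5, 72.5, 82.5, 92.5, 102.5, 112.5
Σfm = 13×62.5 + 9×72.5 + 13×82.5 + 16×92.5 + 21×102.5 + 17×112.5 = 8082.5
n = Σf = 89
Mean = 8082.5 / 89 = 90.8146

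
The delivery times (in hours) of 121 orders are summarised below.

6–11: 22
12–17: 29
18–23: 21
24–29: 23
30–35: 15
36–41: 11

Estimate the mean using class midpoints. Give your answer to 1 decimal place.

21.1

Midpoints: 8.5, 14.5, 20.5, 26.5, 32.5, 38.5
Σfm = 22×8.5 + 29×14.5 + 21×20.5 + 23×26.5 + 15×32.5 + 11×38.5 = 2558.5
n = Σf = 121
Mean = 2558.5 / 121 = 21.1446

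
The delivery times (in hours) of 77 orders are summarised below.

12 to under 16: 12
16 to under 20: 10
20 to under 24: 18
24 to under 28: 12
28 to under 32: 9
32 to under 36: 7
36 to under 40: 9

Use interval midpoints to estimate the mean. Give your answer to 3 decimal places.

24.753

Midpoints: 14, 18, 22, 26, 30, 34, 38
Σfm = 12×14 + 10×18 + 18×22 + 12×26 + 9×30 + 7×34 + 9×38 = 1906
n = Σf = 77
Mean = 1906 / 77 = 24.7532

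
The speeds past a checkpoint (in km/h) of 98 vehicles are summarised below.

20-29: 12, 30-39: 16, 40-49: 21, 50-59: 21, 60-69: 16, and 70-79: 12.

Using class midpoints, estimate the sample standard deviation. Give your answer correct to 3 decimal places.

15.482

Midpoints: 24.5, 34.5, 44.5, 54.5, 64.5, 74.5
n = 98, Σfm = 4851, mean = 49.5000
Σfm² = 263374.5
Σf(m − x̄)² = Σfm² − (Σfm)²/n = 263374.5 − 4851²/98 = 23250.0000
Sample variance = 23250.0000 / 97 = 239.6907
Standard deviation = √239.6907 = 15.4819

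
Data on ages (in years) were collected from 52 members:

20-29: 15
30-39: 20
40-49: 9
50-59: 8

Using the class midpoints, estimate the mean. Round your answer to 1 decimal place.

Midpoints: 24.5, 34.5, 44.5, 54.5
Σfm = 15×24.5 + 20×34.5 + 9×44.5 + 8×54.5 = 1894
n = Σf = 52
Mean = 1894 / 52 = 36.4231

36.4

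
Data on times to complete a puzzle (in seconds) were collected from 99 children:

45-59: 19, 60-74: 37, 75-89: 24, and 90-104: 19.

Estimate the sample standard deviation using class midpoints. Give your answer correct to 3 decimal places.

15.177

Midpoints: 52, 67, 82, 97
n = 99, Σfm = 7278, mean = 73.5152
Σfm² = 557616
Σf(m − x̄)² = Σfm² − (Σfm)²/n = 557616 − 7278²/99 = 22572.7273
Sample variance = 22572.7273 / 98 = 230.3340
Standard deviation = √230.3340 = 15.1768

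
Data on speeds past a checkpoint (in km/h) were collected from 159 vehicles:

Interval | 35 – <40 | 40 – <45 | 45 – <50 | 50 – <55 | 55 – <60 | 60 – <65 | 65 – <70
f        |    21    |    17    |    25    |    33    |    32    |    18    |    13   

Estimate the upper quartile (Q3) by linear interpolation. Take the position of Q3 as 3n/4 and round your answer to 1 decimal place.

Cumulative frequencies: 21, 38, 63, 96, 128, 146, 159
n = 159; position = 3n/4 = 119.25.
This falls in the class 55 – <60: L = 55, F = 96, f = 32, h = 5.
Upper quartile ≈ 55 + ((119.25 − 96) / 32) × 5 = 58.6328

58.6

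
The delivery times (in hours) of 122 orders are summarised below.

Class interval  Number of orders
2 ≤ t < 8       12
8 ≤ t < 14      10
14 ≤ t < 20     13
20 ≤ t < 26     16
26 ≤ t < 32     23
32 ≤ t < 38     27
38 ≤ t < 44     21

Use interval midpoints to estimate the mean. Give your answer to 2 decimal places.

26.49

Midpoints: 5, 11, 17, 23, 29, 35, 41
Σfm = 12×5 + 10×11 + 13×17 + 16×23 + 23×29 + 27×35 + 21×41 = 3232
n = Σf = 122
Mean = 3232 / 122 = 26.4918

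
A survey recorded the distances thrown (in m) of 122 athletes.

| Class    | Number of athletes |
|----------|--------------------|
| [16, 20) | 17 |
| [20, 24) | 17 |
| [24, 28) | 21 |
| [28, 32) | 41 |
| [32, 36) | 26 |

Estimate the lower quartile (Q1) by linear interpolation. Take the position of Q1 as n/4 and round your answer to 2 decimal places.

23.18

Cumulative frequencies: 17, 34, 55, 96, 122
n = 122; position = n/4 = 30.5.
This falls in the class [20, 24): L = 20, F = 17, f = 17, h = 4.
Lower quartile ≈ 20 + ((30.5 − 17) / 17) × 4 = 23.1765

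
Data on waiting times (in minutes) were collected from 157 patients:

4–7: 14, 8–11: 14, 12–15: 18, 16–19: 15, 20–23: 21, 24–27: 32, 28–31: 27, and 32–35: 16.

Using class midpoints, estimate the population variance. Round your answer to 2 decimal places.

Midpoints: 5.5, 9.5, 13.5, 17.5, 21.5, 25.5, 29.5, 33.5
n = 157, Σfm = 3315.5, mean = 21.1178
Σfm² = 81529.25
Σf(m − x̄)² = Σfm² − (Σfm)²/n = 81529.25 − 3315.5²/157 = 11513.0701
Population variance = 11513.0701 / 157 = 73.3317

73.33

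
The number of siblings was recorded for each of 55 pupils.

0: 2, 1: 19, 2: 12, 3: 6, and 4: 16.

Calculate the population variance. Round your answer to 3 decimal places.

1.689

Values: 0, 1, 2, 3, 4
n = 55, Σfx = 125, mean = 2.2727
Σfx² = 377
Σf(x − x̄)² = Σfx² − (Σfx)²/n = 377 − 125²/55 = 92.9091
Population variance = 92.9091 / 55 = 1.6893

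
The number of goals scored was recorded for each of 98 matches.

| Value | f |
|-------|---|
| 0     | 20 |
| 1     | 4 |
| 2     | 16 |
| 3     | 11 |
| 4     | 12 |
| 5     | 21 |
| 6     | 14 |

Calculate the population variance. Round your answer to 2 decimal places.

Values: 0, 1, 2, 3, 4, 5, 6
n = 98, Σfx = 306, mean = 3.1224
Σfx² = 1388
Σf(x − x̄)² = Σfx² − (Σfx)²/n = 1388 − 306²/98 = 432.5306
Population variance = 432.5306 / 98 = 4.4136

4.41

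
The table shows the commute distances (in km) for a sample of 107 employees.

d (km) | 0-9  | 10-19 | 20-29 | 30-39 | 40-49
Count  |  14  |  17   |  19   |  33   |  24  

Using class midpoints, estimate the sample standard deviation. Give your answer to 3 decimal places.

13.384

Midpoints: 4.5, 14.5, 24.5, 34.5, 44.5
n = 107, Σfm = 2981.5, mean = 27.8645
Σfm² = 102066.75
Σf(m − x̄)² = Σfm² − (Σfm)²/n = 102066.75 − 2981.5²/107 = 18988.7850
Sample variance = 18988.7850 / 106 = 179.1395
Standard deviation = √179.1395 = 13.3843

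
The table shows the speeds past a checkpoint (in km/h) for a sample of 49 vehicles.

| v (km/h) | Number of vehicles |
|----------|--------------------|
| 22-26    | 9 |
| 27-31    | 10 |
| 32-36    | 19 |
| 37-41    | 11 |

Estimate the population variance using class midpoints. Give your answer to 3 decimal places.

Midpoints: 24, 29, 34, 39
n = 49, Σfm = 1581, mean = 32.2653
Σfm² = 52289
Σf(m − x̄)² = Σfm² − (Σfm)²/n = 52289 − 1581²/49 = 1277.5510
Population variance = 1277.5510 / 49 = 26.0725

26.072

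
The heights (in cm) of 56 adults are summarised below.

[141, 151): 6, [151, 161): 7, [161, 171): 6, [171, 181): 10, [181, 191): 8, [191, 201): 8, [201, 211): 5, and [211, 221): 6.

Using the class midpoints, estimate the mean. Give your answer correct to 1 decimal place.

Midpoints: 146, 156, 166, 176, 186, 196, 206, 216
Σfm = 6×146 + 7×156 + 6×166 + 10×176 + 8×186 + 8×196 + 5×206 + 6×216 = 10106
n = Σf = 56
Mean = 10106 / 56 = 180.4643

180.5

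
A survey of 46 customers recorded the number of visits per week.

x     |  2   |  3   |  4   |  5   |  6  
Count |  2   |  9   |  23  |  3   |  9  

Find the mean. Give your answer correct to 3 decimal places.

4.174

Values: 2, 3, 4, 5, 6
Σfx = 2×2 + 9×3 + 23×4 + 3×5 + 9×6 = 192
n = Σf = 46
Mean = 192 / 46 = 4.1739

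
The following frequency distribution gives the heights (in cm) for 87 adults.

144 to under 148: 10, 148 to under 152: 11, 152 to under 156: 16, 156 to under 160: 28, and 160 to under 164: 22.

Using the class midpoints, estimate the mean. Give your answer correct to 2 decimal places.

155.89

Midpoints: 146, 150, 154, 158, 162
Σfm = 10×146 + 11×150 + 16×154 + 28×158 + 22×162 = 13562
n = Σf = 87
Mean = 13562 / 87 = 155.8851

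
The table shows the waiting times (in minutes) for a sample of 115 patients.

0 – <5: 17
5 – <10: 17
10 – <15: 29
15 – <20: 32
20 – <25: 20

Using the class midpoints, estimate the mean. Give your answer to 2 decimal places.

13.41

Midpoints: 2.5, 7.5, 12.5, 17.5, 22.5
Σfm = 17×2.5 + 17×7.5 + 29×12.5 + 32×17.5 + 20×22.5 = 1542.5
n = Σf = 115
Mean = 1542.5 / 115 = 13.4130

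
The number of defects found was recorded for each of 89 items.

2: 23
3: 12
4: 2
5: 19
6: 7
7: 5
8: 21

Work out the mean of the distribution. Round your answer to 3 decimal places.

Values: 2, 3, 4, 5, 6, 7, 8
Σfx = 23×2 + 12×3 + 2×4 + 19×5 + 7×6 + 5×7 + 21×8 = 430
n = Σf = 89
Mean = 430 / 89 = 4.8315

4.831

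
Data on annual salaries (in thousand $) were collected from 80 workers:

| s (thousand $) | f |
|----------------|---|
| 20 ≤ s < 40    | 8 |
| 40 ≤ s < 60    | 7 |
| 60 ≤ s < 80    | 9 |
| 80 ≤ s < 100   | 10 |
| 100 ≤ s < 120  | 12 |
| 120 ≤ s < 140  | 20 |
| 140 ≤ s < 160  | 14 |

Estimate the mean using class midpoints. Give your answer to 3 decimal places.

101.750

Midpoints: 30, 50, 70, 90, 110, 130, 150
Σfm = 8×30 + 7×50 + 9×70 + 10×90 + 12×110 + 20×130 + 14×150 = 8140
n = Σf = 80
Mean = 8140 / 80 = 101.7500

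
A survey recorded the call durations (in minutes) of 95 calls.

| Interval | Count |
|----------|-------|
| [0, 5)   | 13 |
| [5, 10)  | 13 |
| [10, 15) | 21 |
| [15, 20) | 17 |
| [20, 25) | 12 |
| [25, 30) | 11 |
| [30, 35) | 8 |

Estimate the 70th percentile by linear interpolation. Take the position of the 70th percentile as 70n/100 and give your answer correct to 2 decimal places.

21.04

Cumulative frequencies: 13, 26, 47, 64, 76, 87, 95
n = 95; position = 70n/100 = 66.5.
This falls in the class [20, 25): L = 20, F = 64, f = 12, h = 5.
70th percentile ≈ 20 + ((66.5 − 64) / 12) × 5 = 21.0417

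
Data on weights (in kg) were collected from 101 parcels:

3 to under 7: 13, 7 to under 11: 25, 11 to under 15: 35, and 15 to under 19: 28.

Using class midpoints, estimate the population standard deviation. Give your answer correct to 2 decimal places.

Midpoints: 5, 9, 13, 17
n = 101, Σfm = 1221, mean = 12.0891
Σfm² = 16357
Σf(m − x̄)² = Σfm² − (Σfm)²/n = 16357 − 1221²/101 = 1596.1980
Population variance = 1596.1980 / 101 = 15.8039
Standard deviation = √15.8039 = 3.9754

3.98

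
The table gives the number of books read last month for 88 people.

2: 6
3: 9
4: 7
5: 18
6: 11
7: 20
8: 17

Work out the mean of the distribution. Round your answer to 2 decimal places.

Values: 2, 3, 4, 5, 6, 7, 8
Σfx = 6×2 + 9×3 + 7×4 + 18×5 + 11×6 + 20×7 + 17×8 = 499
n = Σf = 88
Mean = 499 / 88 = 5.6705

5.67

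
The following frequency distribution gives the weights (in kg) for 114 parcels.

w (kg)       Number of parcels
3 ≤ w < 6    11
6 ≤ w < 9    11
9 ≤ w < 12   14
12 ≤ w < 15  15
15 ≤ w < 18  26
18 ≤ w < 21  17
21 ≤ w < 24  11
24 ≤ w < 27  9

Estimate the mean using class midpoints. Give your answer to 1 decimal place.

15.1

Midpoints: 4.5, 7.5, 10.5, 13.5, 16.5, 19.5, 22.5, 25.5
Σfm = 11×4.5 + 11×7.5 + 14×10.5 + 15×13.5 + 26×16.5 + 17×19.5 + 11×22.5 + 9×25.5 = 1719
n = Σf = 114
Mean = 1719 / 114 = 15.0789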